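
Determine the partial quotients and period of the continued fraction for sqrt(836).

Write x_i = (sqrt(836) + m_i)/d_i with (m_0, d_0) = (0, 1). a_0 = floor(sqrt(836)) = 28, since 28^2 = 784 <= 836 < 841 = 29^2.
Iterate m_{i+1} = d_i*a_i - m_i, d_{i+1} = (836 - m_{i+1}^2)/d_i, a_{i+1} = floor((a_0 + m_{i+1})/d_{i+1}):
  m_1 = 1*28 - 0 = 28, d_1 = (836 - 28^2)/1 = 52/1 = 52, a_1 = floor((28 + 28)/52) = 1.
  m_2 = 52*1 - 28 = 24, d_2 = (836 - 24^2)/52 = 260/52 = 5, a_2 = floor((28 + 24)/5) = 10.
  m_3 = 5*10 - 24 = 26, d_3 = (836 - 26^2)/5 = 160/5 = 32, a_3 = floor((28 + 26)/32) = 1.
  m_4 = 32*1 - 26 = 6, d_4 = (836 - 6^2)/32 = 800/32 = 25, a_4 = floor((28 + 6)/25) = 1.
  m_5 = 25*1 - 6 = 19, d_5 = (836 - 19^2)/25 = 475/25 = 19, a_5 = floor((28 + 19)/19) = 2.
  m_6 = 19*2 - 19 = 19, d_6 = (836 - 19^2)/19 = 475/19 = 25, a_6 = floor((28 + 19)/25) = 1.
  m_7 = 25*1 - 19 = 6, d_7 = (836 - 6^2)/25 = 800/25 = 32, a_7 = floor((28 + 6)/32) = 1.
  m_8 = 32*1 - 6 = 26, d_8 = (836 - 26^2)/32 = 160/32 = 5, a_8 = floor((28 + 26)/5) = 10.
  m_9 = 5*10 - 26 = 24, d_9 = (836 - 24^2)/5 = 260/5 = 52, a_9 = floor((28 + 24)/52) = 1.
  m_10 = 52*1 - 24 = 28, d_10 = (836 - 28^2)/52 = 52/52 = 1, a_10 = floor((28 + 28)/1) = 56.
  m_11 = 1*56 - 28 = 28, d_11 = (836 - 28^2)/1 = 52/1 = 52: (m_11, d_11) = (m_1, d_1) = (28, 52), so from here the quotients repeat a_1, ..., a_10; the period length is 10.
Hence the expansion of sqrt(836) is a_0 = 28 followed by the repeating block 1, 10, 1, 1, 2, 1, 1, 10, 1, 56 (period 10).

[28; (1, 10, 1, 1, 2, 1, 1, 10, 1, 56)]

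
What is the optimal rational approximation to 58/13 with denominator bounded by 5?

9/2

Expand x = 58/13 as a continued fraction with the Euclidean algorithm:
  58 = 4*13 + 6, so a_0 = 4.
  13 = 2*6 + 1, so a_1 = 2.
  6 = 6*1 + 0, so a_2 = 6.
so x = [4; 2, 6].
Convergents (p_i = a_i*p_{i-1} + p_{i-2}, q_i = a_i*q_{i-1} + q_{i-2} with p_{-2}=0, p_{-1}=1, q_{-2}=1, q_{-1}=0), until the denominator exceeds 5:
  i=0: a_0=4, p_0 = 4*1 + 0 = 4, q_0 = 4*0 + 1 = 1.
  i=1: a_1=2, p_1 = 2*4 + 1 = 9, q_1 = 2*1 + 0 = 2.
  i=2: a_2=6, p_2 = 6*9 + 4 = 58, q_2 = 6*2 + 1 = 13.
q_2 = 13 > 5, so the last convergent with denominator <= 5 is p_1/q_1 = 9/2.
The closest fraction with denominator <= 5 is either p_1/q_1 or the intermediate fraction (k*p_1 + p_0)/(k*q_1 + q_0) with the largest k >= 1 whose denominator stays <= 5; these approach x as k grows, and every other convergent or intermediate fraction in range is farther away.
Largest k: floor((5 - q_0)/q_1) = floor((5 - 1)/2) = 2.
That gives (2*9 + 4)/(2*2 + 1) = 22/5.
Compare the errors: |x - 9/2| = |58*2 - 9*13|/(13*2) = 1/26, and |x - 22/5| = |58*5 - 22*13|/(13*5) = 4/65.
Cross-multiplying, 1*65 = 65 < 104 = 4*26, so 1/26 is smaller: the convergent 9/2 is closer to x than 22/5.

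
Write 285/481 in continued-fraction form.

[0; 1, 1, 2, 4, 1, 17]

Run the Euclidean algorithm on 285 and 481; the successive quotients are the partial quotients a_0, a_1, ... (each step inverts the fractional part left over by the previous one):
  285 = 0*481 + 285, so a_0 = 0.
  481 = 1*285 + 196, so a_1 = 1.
  285 = 1*196 + 89, so a_2 = 1.
  196 = 2*89 + 18, so a_3 = 2.
  89 = 4*18 + 17, so a_4 = 4.
  18 = 1*17 + 1, so a_5 = 1.
  17 = 17*1 + 0, so a_6 = 17.
The remainder reaches 0 after 7 divisions, so the expansion has 7 partial quotients, read off in order.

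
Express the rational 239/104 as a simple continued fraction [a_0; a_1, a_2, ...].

[2; 3, 2, 1, 4, 2]

Run the Euclidean algorithm on 239 and 104; the successive quotients are the partial quotients a_0, a_1, ... (each step inverts the fractional part left over by the previous one):
  239 = 2*104 + 31, so a_0 = 2.
  104 = 3*31 + 11, so a_1 = 3.
  31 = 2*11 + 9, so a_2 = 2.
  11 = 1*9 + 2, so a_3 = 1.
  9 = 4*2 + 1, so a_4 = 4.
  2 = 2*1 + 0, so a_5 = 2.
The remainder reaches 0 after 6 divisions, so the expansion has 6 partial quotients, read off in order.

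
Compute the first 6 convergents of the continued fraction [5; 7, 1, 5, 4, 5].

5/1, 36/7, 41/8, 241/47, 1005/196, 5266/1027

Using the convergent recurrence p_i = a_i*p_{i-1} + p_{i-2}, q_i = a_i*q_{i-1} + q_{i-2} with p_{-2}=0, p_{-1}=1, q_{-2}=1, q_{-1}=0:
  i=0: a_0=5, p_0 = 5*1 + 0 = 5, q_0 = 5*0 + 1 = 1.
  i=1: a_1=7, p_1 = 7*5 + 1 = 36, q_1 = 7*1 + 0 = 7.
  i=2: a_2=1, p_2 = 1*36 + 5 = 41, q_2 = 1*7 + 1 = 8.
  i=3: a_3=5, p_3 = 5*41 + 36 = 241, q_3 = 5*8 + 7 = 47.
  i=4: a_4=4, p_4 = 4*241 + 41 = 1005, q_4 = 4*47 + 8 = 196.
  i=5: a_5=5, p_5 = 5*1005 + 241 = 5266, q_5 = 5*196 + 47 = 1027.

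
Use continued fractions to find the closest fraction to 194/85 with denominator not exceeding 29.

57/25

Expand x = 194/85 as a continued fraction with the Euclidean algorithm:
  194 = 2*85 + 24, so a_0 = 2.
  85 = 3*24 + 13, so a_1 = 3.
  24 = 1*13 + 11, so a_2 = 1.
  13 = 1*11 + 2, so a_3 = 1.
  11 = 5*2 + 1, so a_4 = 5.
  2 = 2*1 + 0, so a_5 = 2.
so x = [2; 3, 1, 1, 5, 2].
Convergents (p_i = a_i*p_{i-1} + p_{i-2}, q_i = a_i*q_{i-1} + q_{i-2} with p_{-2}=0, p_{-1}=1, q_{-2}=1, q_{-1}=0), until the denominator exceeds 29:
  i=0: a_0=2, p_0 = 2*1 + 0 = 2, q_0 = 2*0 + 1 = 1.
  i=1: a_1=3, p_1 = 3*2 + 1 = 7, q_1 = 3*1 + 0 = 3.
  i=2: a_2=1, p_2 = 1*7 + 2 = 9, q_2 = 1*3 + 1 = 4.
  i=3: a_3=1, p_3 = 1*9 + 7 = 16, q_3 = 1*4 + 3 = 7.
  i=4: a_4=5, p_4 = 5*16 + 9 = 89, q_4 = 5*7 + 4 = 39.
q_4 = 39 > 29, so the last convergent with denominator <= 29 is p_3/q_3 = 16/7.
The closest fraction with denominator <= 29 is either p_3/q_3 or the intermediate fraction (k*p_3 + p_2)/(k*q_3 + q_2) with the largest k >= 1 whose denominator stays <= 29; these approach x as k grows, and every other convergent or intermediate fraction in range is farther away.
Largest k: floor((29 - q_2)/q_3) = floor((29 - 4)/7) = 3.
That gives (3*16 + 9)/(3*7 + 4) = 57/25.
Compare the errors: |x - 16/7| = |194*7 - 16*85|/(85*7) = 2/595, and |x - 57/25| = |194*25 - 57*85|/(85*25) = 5/2125.
Cross-multiplying, 5*595 = 2975 < 4250 = 2*2125, so 5/2125 is smaller: the intermediate fraction 57/25 is closer to x than 16/7.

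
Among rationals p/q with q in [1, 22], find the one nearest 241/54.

58/13

Expand x = 241/54 as a continued fraction with the Euclidean algorithm:
  241 = 4*54 + 25, so a_0 = 4.
  54 = 2*25 + 4, so a_1 = 2.
  25 = 6*4 + 1, so a_2 = 6.
  4 = 4*1 + 0, so a_3 = 4.
so x = [4; 2, 6, 4].
Convergents (p_i = a_i*p_{i-1} + p_{i-2}, q_i = a_i*q_{i-1} + q_{i-2} with p_{-2}=0, p_{-1}=1, q_{-2}=1, q_{-1}=0), until the denominator exceeds 22:
  i=0: a_0=4, p_0 = 4*1 + 0 = 4, q_0 = 4*0 + 1 = 1.
  i=1: a_1=2, p_1 = 2*4 + 1 = 9, q_1 = 2*1 + 0 = 2.
  i=2: a_2=6, p_2 = 6*9 + 4 = 58, q_2 = 6*2 + 1 = 13.
  i=3: a_3=4, p_3 = 4*58 + 9 = 241, q_3 = 4*13 + 2 = 54.
q_3 = 54 > 22, so the last convergent with denominator <= 22 is p_2/q_2 = 58/13.
The closest fraction with denominator <= 22 is either p_2/q_2 or the intermediate fraction (k*p_2 + p_1)/(k*q_2 + q_1) with the largest k >= 1 whose denominator stays <= 22; these approach x as k grows, and every other convergent or intermediate fraction in range is farther away.
Largest k: floor((22 - q_1)/q_2) = floor((22 - 2)/13) = 1.
That gives (1*58 + 9)/(1*13 + 2) = 67/15.
Compare the errors: |x - 58/13| = |241*13 - 58*54|/(54*13) = 1/702, and |x - 67/15| = |241*15 - 67*54|/(54*15) = 3/810.
Cross-multiplying, 1*810 = 810 < 2106 = 3*702, so 1/702 is smaller: the convergent 58/13 is closer to x than 67/15.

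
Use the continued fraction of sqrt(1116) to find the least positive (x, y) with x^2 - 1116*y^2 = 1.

(x, y) = (4620799, 138320)

First expand sqrt(1116) as a continued fraction. With x_i = (sqrt(1116) + m_i)/d_i and (m_0, d_0) = (0, 1): a_0 = floor(sqrt(1116)) = 33, since 33^2 = 1089 <= 1116 < 1156 = 34^2.
Iterate m_{i+1} = d_i*a_i - m_i, d_{i+1} = (1116 - m_{i+1}^2)/d_i, a_{i+1} = floor((a_0 + m_{i+1})/d_{i+1}):
  m_1 = 1*33 - 0 = 33, d_1 = (1116 - 33^2)/1 = 27/1 = 27, a_1 = floor((33 + 33)/27) = 2.
  m_2 = 27*2 - 33 = 21, d_2 = (1116 - 21^2)/27 = 675/27 = 25, a_2 = floor((33 + 21)/25) = 2.
  m_3 = 25*2 - 21 = 29, d_3 = (1116 - 29^2)/25 = 275/25 = 11, a_3 = floor((33 + 29)/11) = 5.
  m_4 = 11*5 - 29 = 26, d_4 = (1116 - 26^2)/11 = 440/11 = 40, a_4 = floor((33 + 26)/40) = 1.
  m_5 = 40*1 - 26 = 14, d_5 = (1116 - 14^2)/40 = 920/40 = 23, a_5 = floor((33 + 14)/23) = 2.
  m_6 = 23*2 - 14 = 32, d_6 = (1116 - 32^2)/23 = 92/23 = 4, a_6 = floor((33 + 32)/4) = 16.
  m_7 = 4*16 - 32 = 32, d_7 = (1116 - 32^2)/4 = 92/4 = 23, a_7 = floor((33 + 32)/23) = 2.
  m_8 = 23*2 - 32 = 14, d_8 = (1116 - 14^2)/23 = 920/23 = 40, a_8 = floor((33 + 14)/40) = 1.
  m_9 = 40*1 - 14 = 26, d_9 = (1116 - 26^2)/40 = 440/40 = 11, a_9 = floor((33 + 26)/11) = 5.
  m_10 = 11*5 - 26 = 29, d_10 = (1116 - 29^2)/11 = 275/11 = 25, a_10 = floor((33 + 29)/25) = 2.
  m_11 = 25*2 - 29 = 21, d_11 = (1116 - 21^2)/25 = 675/25 = 27, a_11 = floor((33 + 21)/27) = 2.
  m_12 = 27*2 - 21 = 33, d_12 = (1116 - 33^2)/27 = 27/27 = 1, a_12 = floor((33 + 33)/1) = 66.
  m_13 = 1*66 - 33 = 33, d_13 = (1116 - 33^2)/1 = 27/1 = 27: (m_13, d_13) = (m_1, d_1) = (33, 27), so from here the quotients repeat a_1, ..., a_12; the period length is 12.
So sqrt(1116) = [33; (2, 2, 5, 1, 2, 16, 2, 1, 5, 2, 2, 66)] with period length k = 12.
k is even, so the fundamental solution of x^2 - 1116y^2 = 1 is (p_{k-1}, q_{k-1}) = (p_11, q_11); compute convergents through index 11.
Convergents (p_i = a_i*p_{i-1} + p_{i-2}, q_i = a_i*q_{i-1} + q_{i-2} with p_{-2}=0, p_{-1}=1, q_{-2}=1, q_{-1}=0):
  i=0: a_0=33, p_0 = 33*1 + 0 = 33, q_0 = 33*0 + 1 = 1.
  i=1: a_1=2, p_1 = 2*33 + 1 = 67, q_1 = 2*1 + 0 = 2.
  i=2: a_2=2, p_2 = 2*67 + 33 = 167, q_2 = 2*2 + 1 = 5.
  i=3: a_3=5, p_3 = 5*167 + 67 = 902, q_3 = 5*5 + 2 = 27.
  i=4: a_4=1, p_4 = 1*902 + 167 = 1069, q_4 = 1*27 + 5 = 32.
  i=5: a_5=2, p_5 = 2*1069 + 902 = 3040, q_5 = 2*32 + 27 = 91.
  i=6: a_6=16, p_6 = 16*3040 + 1069 = 49709, q_6 = 16*91 + 32 = 1488.
  i=7: a_7=2, p_7 = 2*49709 + 3040 = 102458, q_7 = 2*1488 + 91 = 3067.
  i=8: a_8=1, p_8 = 1*102458 + 49709 = 152167, q_8 = 1*3067 + 1488 = 4555.
  i=9: a_9=5, p_9 = 5*152167 + 102458 = 863293, q_9 = 5*4555 + 3067 = 25842.
  i=10: a_10=2, p_10 = 2*863293 + 152167 = 1878753, q_10 = 2*25842 + 4555 = 56239.
  i=11: a_11=2, p_11 = 2*1878753 + 863293 = 4620799, q_11 = 2*56239 + 25842 = 138320.
Check: 4620799^2 - 1116*138320^2 = 21351783398401 - 21351783398400 = 1, so (x, y) = (4620799, 138320) solves the equation, and by the theorem it is the least positive solution.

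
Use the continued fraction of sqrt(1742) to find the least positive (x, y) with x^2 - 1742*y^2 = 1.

(x, y) = (96747, 2318)

First expand sqrt(1742) as a continued fraction. With x_i = (sqrt(1742) + m_i)/d_i and (m_0, d_0) = (0, 1): a_0 = floor(sqrt(1742)) = 41, since 41^2 = 1681 <= 1742 < 1764 = 42^2.
Iterate m_{i+1} = d_i*a_i - m_i, d_{i+1} = (1742 - m_{i+1}^2)/d_i, a_{i+1} = floor((a_0 + m_{i+1})/d_{i+1}):
  m_1 = 1*41 - 0 = 41, d_1 = (1742 - 41^2)/1 = 61/1 = 61, a_1 = floor((41 + 41)/61) = 1.
  m_2 = 61*1 - 41 = 20, d_2 = (1742 - 20^2)/61 = 1342/61 = 22, a_2 = floor((41 + 20)/22) = 2.
  m_3 = 22*2 - 20 = 24, d_3 = (1742 - 24^2)/22 = 1166/22 = 53, a_3 = floor((41 + 24)/53) = 1.
  m_4 = 53*1 - 24 = 29, d_4 = (1742 - 29^2)/53 = 901/53 = 17, a_4 = floor((41 + 29)/17) = 4.
  m_5 = 17*4 - 29 = 39, d_5 = (1742 - 39^2)/17 = 221/17 = 13, a_5 = floor((41 + 39)/13) = 6.
  m_6 = 13*6 - 39 = 39, d_6 = (1742 - 39^2)/13 = 221/13 = 17, a_6 = floor((41 + 39)/17) = 4.
  m_7 = 17*4 - 39 = 29, d_7 = (1742 - 29^2)/17 = 901/17 = 53, a_7 = floor((41 + 29)/53) = 1.
  m_8 = 53*1 - 29 = 24, d_8 = (1742 - 24^2)/53 = 1166/53 = 22, a_8 = floor((41 + 24)/22) = 2.
  m_9 = 22*2 - 24 = 20, d_9 = (1742 - 20^2)/22 = 1342/22 = 61, a_9 = floor((41 + 20)/61) = 1.
  m_10 = 61*1 - 20 = 41, d_10 = (1742 - 41^2)/61 = 61/61 = 1, a_10 = floor((41 + 41)/1) = 82.
  m_11 = 1*82 - 41 = 41, d_11 = (1742 - 41^2)/1 = 61/1 = 61: (m_11, d_11) = (m_1, d_1) = (41, 61), so from here the quotients repeat a_1, ..., a_10; the period length is 10.
So sqrt(1742) = [41; (1, 2, 1, 4, 6, 4, 1, 2, 1, 82)] with period length k = 10.
k is even, so the fundamental solution of x^2 - 1742y^2 = 1 is (p_{k-1}, q_{k-1}) = (p_9, q_9); compute convergents through index 9.
Convergents (p_i = a_i*p_{i-1} + p_{i-2}, q_i = a_i*q_{i-1} + q_{i-2} with p_{-2}=0, p_{-1}=1, q_{-2}=1, q_{-1}=0):
  i=0: a_0=41, p_0 = 41*1 + 0 = 41, q_0 = 41*0 + 1 = 1.
  i=1: a_1=1, p_1 = 1*41 + 1 = 42, q_1 = 1*1 + 0 = 1.
  i=2: a_2=2, p_2 = 2*42 + 41 = 125, q_2 = 2*1 + 1 = 3.
  i=3: a_3=1, p_3 = 1*125 + 42 = 167, q_3 = 1*3 + 1 = 4.
  i=4: a_4=4, p_4 = 4*167 + 125 = 793, q_4 = 4*4 + 3 = 19.
  i=5: a_5=6, p_5 = 6*793 + 167 = 4925, q_5 = 6*19 + 4 = 118.
  i=6: a_6=4, p_6 = 4*4925 + 793 = 20493, q_6 = 4*118 + 19 = 491.
  i=7: a_7=1, p_7 = 1*20493 + 4925 = 25418, q_7 = 1*491 + 118 = 609.
  i=8: a_8=2, p_8 = 2*25418 + 20493 = 71329, q_8 = 2*609 + 491 = 1709.
  i=9: a_9=1, p_9 = 1*71329 + 25418 = 96747, q_9 = 1*1709 + 609 = 2318.
Check: 96747^2 - 1742*2318^2 = 9359982009 - 9359982008 = 1, so (x, y) = (96747, 2318) solves the equation, and by the theorem it is the least positive solution.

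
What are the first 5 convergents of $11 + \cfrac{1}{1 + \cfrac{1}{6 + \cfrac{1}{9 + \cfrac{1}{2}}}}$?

11/1, 12/1, 83/7, 759/64, 1601/135

Using the convergent recurrence p_i = a_i*p_{i-1} + p_{i-2}, q_i = a_i*q_{i-1} + q_{i-2} with p_{-2}=0, p_{-1}=1, q_{-2}=1, q_{-1}=0:
  i=0: a_0=11, p_0 = 11*1 + 0 = 11, q_0 = 11*0 + 1 = 1.
  i=1: a_1=1, p_1 = 1*11 + 1 = 12, q_1 = 1*1 + 0 = 1.
  i=2: a_2=6, p_2 = 6*12 + 11 = 83, q_2 = 6*1 + 1 = 7.
  i=3: a_3=9, p_3 = 9*83 + 12 = 759, q_3 = 9*7 + 1 = 64.
  i=4: a_4=2, p_4 = 2*759 + 83 = 1601, q_4 = 2*64 + 7 = 135.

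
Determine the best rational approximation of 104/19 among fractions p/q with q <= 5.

Expand x = 104/19 as a continued fraction with the Euclidean algorithm:
  104 = 5*19 + 9, so a_0 = 5.
  19 = 2*9 + 1, so a_1 = 2.
  9 = 9*1 + 0, so a_2 = 9.
so x = [5; 2, 9].
Convergents (p_i = a_i*p_{i-1} + p_{i-2}, q_i = a_i*q_{i-1} + q_{i-2} with p_{-2}=0, p_{-1}=1, q_{-2}=1, q_{-1}=0), until the denominator exceeds 5:
  i=0: a_0=5, p_0 = 5*1 + 0 = 5, q_0 = 5*0 + 1 = 1.
  i=1: a_1=2, p_1 = 2*5 + 1 = 11, q_1 = 2*1 + 0 = 2.
  i=2: a_2=9, p_2 = 9*11 + 5 = 104, q_2 = 9*2 + 1 = 19.
q_2 = 19 > 5, so the last convergent with denominator <= 5 is p_1/q_1 = 11/2.
The closest fraction with denominator <= 5 is either p_1/q_1 or the intermediate fraction (k*p_1 + p_0)/(k*q_1 + q_0) with the largest k >= 1 whose denominator stays <= 5; these approach x as k grows, and every other convergent or intermediate fraction in range is farther away.
Largest k: floor((5 - q_0)/q_1) = floor((5 - 1)/2) = 2.
That gives (2*11 + 5)/(2*2 + 1) = 27/5.
Compare the errors: |x - 11/2| = |104*2 - 11*19|/(19*2) = 1/38, and |x - 27/5| = |104*5 - 27*19|/(19*5) = 7/95.
Cross-multiplying, 1*95 = 95 < 266 = 7*38, so 1/38 is smaller: the convergent 11/2 is closer to x than 27/5.

11/2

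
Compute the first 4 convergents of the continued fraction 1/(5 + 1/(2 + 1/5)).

Using the convergent recurrence p_i = a_i*p_{i-1} + p_{i-2}, q_i = a_i*q_{i-1} + q_{i-2} with p_{-2}=0, p_{-1}=1, q_{-2}=1, q_{-1}=0:
  i=0: a_0=0, p_0 = 0*1 + 0 = 0, q_0 = 0*0 + 1 = 1.
  i=1: a_1=5, p_1 = 5*0 + 1 = 1, q_1 = 5*1 + 0 = 5.
  i=2: a_2=2, p_2 = 2*1 + 0 = 2, q_2 = 2*5 + 1 = 11.
  i=3: a_3=5, p_3 = 5*2 + 1 = 11, q_3 = 5*11 + 5 = 60.

0/1, 1/5, 2/11, 11/60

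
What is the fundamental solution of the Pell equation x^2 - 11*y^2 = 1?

(x, y) = (10, 3)

First expand sqrt(11) as a continued fraction. With x_i = (sqrt(11) + m_i)/d_i and (m_0, d_0) = (0, 1): a_0 = floor(sqrt(11)) = 3, since 3^2 = 9 <= 11 < 16 = 4^2.
Iterate m_{i+1} = d_i*a_i - m_i, d_{i+1} = (11 - m_{i+1}^2)/d_i, a_{i+1} = floor((a_0 + m_{i+1})/d_{i+1}):
  m_1 = 1*3 - 0 = 3, d_1 = (11 - 3^2)/1 = 2/1 = 2, a_1 = floor((3 + 3)/2) = 3.
  m_2 = 2*3 - 3 = 3, d_2 = (11 - 3^2)/2 = 2/2 = 1, a_2 = floor((3 + 3)/1) = 6.
  m_3 = 1*6 - 3 = 3, d_3 = (11 - 3^2)/1 = 2/1 = 2: (m_3, d_3) = (m_1, d_1) = (3, 2), so from here the quotients repeat a_1, a_2; the period length is 2.
So sqrt(11) = [3; (3, 6)] with period length k = 2.
k is even, so the fundamental solution of x^2 - 11y^2 = 1 is (p_{k-1}, q_{k-1}) = (p_1, q_1); compute convergents through index 1.
Convergents (p_i = a_i*p_{i-1} + p_{i-2}, q_i = a_i*q_{i-1} + q_{i-2} with p_{-2}=0, p_{-1}=1, q_{-2}=1, q_{-1}=0):
  i=0: a_0=3, p_0 = 3*1 + 0 = 3, q_0 = 3*0 + 1 = 1.
  i=1: a_1=3, p_1 = 3*3 + 1 = 10, q_1 = 3*1 + 0 = 3.
Check: 10^2 - 11*3^2 = 100 - 99 = 1, so (x, y) = (10, 3) solves the equation, and by the theorem it is the least positive solution.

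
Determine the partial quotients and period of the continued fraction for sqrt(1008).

Write x_i = (sqrt(1008) + m_i)/d_i with (m_0, d_0) = (0, 1). a_0 = floor(sqrt(1008)) = 31, since 31^2 = 961 <= 1008 < 1024 = 32^2.
Iterate m_{i+1} = d_i*a_i - m_i, d_{i+1} = (1008 - m_{i+1}^2)/d_i, a_{i+1} = floor((a_0 + m_{i+1})/d_{i+1}):
  m_1 = 1*31 - 0 = 31, d_1 = (1008 - 31^2)/1 = 47/1 = 47, a_1 = floor((31 + 31)/47) = 1.
  m_2 = 47*1 - 31 = 16, d_2 = (1008 - 16^2)/47 = 752/47 = 16, a_2 = floor((31 + 16)/16) = 2.
  m_3 = 16*2 - 16 = 16, d_3 = (1008 - 16^2)/16 = 752/16 = 47, a_3 = floor((31 + 16)/47) = 1.
  m_4 = 47*1 - 16 = 31, d_4 = (1008 - 31^2)/47 = 47/47 = 1, a_4 = floor((31 + 31)/1) = 62.
  m_5 = 1*62 - 31 = 31, d_5 = (1008 - 31^2)/1 = 47/1 = 47: (m_5, d_5) = (m_1, d_1) = (31, 47), so from here the quotients repeat a_1, ..., a_4; the period length is 4.
Hence the expansion of sqrt(1008) is a_0 = 31 followed by the repeating block 1, 2, 1, 62 (period 4).

[31; (1, 2, 1, 62)]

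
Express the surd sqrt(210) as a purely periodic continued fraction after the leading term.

[14; (2, 28)]

Write x_i = (sqrt(210) + m_i)/d_i with (m_0, d_0) = (0, 1). a_0 = floor(sqrt(210)) = 14, since 14^2 = 196 <= 210 < 225 = 15^2.
Iterate m_{i+1} = d_i*a_i - m_i, d_{i+1} = (210 - m_{i+1}^2)/d_i, a_{i+1} = floor((a_0 + m_{i+1})/d_{i+1}):
  m_1 = 1*14 - 0 = 14, d_1 = (210 - 14^2)/1 = 14/1 = 14, a_1 = floor((14 + 14)/14) = 2.
  m_2 = 14*2 - 14 = 14, d_2 = (210 - 14^2)/14 = 14/14 = 1, a_2 = floor((14 + 14)/1) = 28.
  m_3 = 1*28 - 14 = 14, d_3 = (210 - 14^2)/1 = 14/1 = 14: (m_3, d_3) = (m_1, d_1) = (14, 14), so from here the quotients repeat a_1, a_2; the period length is 2.
Hence the expansion of sqrt(210) is a_0 = 14 followed by the repeating block 2, 28 (period 2).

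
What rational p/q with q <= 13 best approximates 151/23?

46/7

Expand x = 151/23 as a continued fraction with the Euclidean algorithm:
  151 = 6*23 + 13, so a_0 = 6.
  23 = 1*13 + 10, so a_1 = 1.
  13 = 1*10 + 3, so a_2 = 1.
  10 = 3*3 + 1, so a_3 = 3.
  3 = 3*1 + 0, so a_4 = 3.
so x = [6; 1, 1, 3, 3].
Convergents (p_i = a_i*p_{i-1} + p_{i-2}, q_i = a_i*q_{i-1} + q_{i-2} with p_{-2}=0, p_{-1}=1, q_{-2}=1, q_{-1}=0), until the denominator exceeds 13:
  i=0: a_0=6, p_0 = 6*1 + 0 = 6, q_0 = 6*0 + 1 = 1.
  i=1: a_1=1, p_1 = 1*6 + 1 = 7, q_1 = 1*1 + 0 = 1.
  i=2: a_2=1, p_2 = 1*7 + 6 = 13, q_2 = 1*1 + 1 = 2.
  i=3: a_3=3, p_3 = 3*13 + 7 = 46, q_3 = 3*2 + 1 = 7.
  i=4: a_4=3, p_4 = 3*46 + 13 = 151, q_4 = 3*7 + 2 = 23.
q_4 = 23 > 13, so the last convergent with denominator <= 13 is p_3/q_3 = 46/7.
The closest fraction with denominator <= 13 is either p_3/q_3 or the intermediate fraction (k*p_3 + p_2)/(k*q_3 + q_2) with the largest k >= 1 whose denominator stays <= 13; these approach x as k grows, and every other convergent or intermediate fraction in range is farther away.
Largest k: floor((13 - q_2)/q_3) = floor((13 - 2)/7) = 1.
That gives (1*46 + 13)/(1*7 + 2) = 59/9.
Compare the errors: |x - 46/7| = |151*7 - 46*23|/(23*7) = 1/161, and |x - 59/9| = |151*9 - 59*23|/(23*9) = 2/207.
Cross-multiplying, 1*207 = 207 < 322 = 2*161, so 1/161 is smaller: the convergent 46/7 is closer to x than 59/9.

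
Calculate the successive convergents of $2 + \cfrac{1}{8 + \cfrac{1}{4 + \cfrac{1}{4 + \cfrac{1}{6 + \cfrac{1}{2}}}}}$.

Using the convergent recurrence p_i = a_i*p_{i-1} + p_{i-2}, q_i = a_i*q_{i-1} + q_{i-2} with p_{-2}=0, p_{-1}=1, q_{-2}=1, q_{-1}=0:
  i=0: a_0=2, p_0 = 2*1 + 0 = 2, q_0 = 2*0 + 1 = 1.
  i=1: a_1=8, p_1 = 8*2 + 1 = 17, q_1 = 8*1 + 0 = 8.
  i=2: a_2=4, p_2 = 4*17 + 2 = 70, q_2 = 4*8 + 1 = 33.
  i=3: a_3=4, p_3 = 4*70 + 17 = 297, q_3 = 4*33 + 8 = 140.
  i=4: a_4=6, p_4 = 6*297 + 70 = 1852, q_4 = 6*140 + 33 = 873.
  i=5: a_5=2, p_5 = 2*1852 + 297 = 4001, q_5 = 2*873 + 140 = 1886.

2/1, 17/8, 70/33, 297/140, 1852/873, 4001/1886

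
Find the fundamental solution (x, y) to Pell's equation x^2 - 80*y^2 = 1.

First expand sqrt(80) as a continued fraction. With x_i = (sqrt(80) + m_i)/d_i and (m_0, d_0) = (0, 1): a_0 = floor(sqrt(80)) = 8, since 8^2 = 64 <= 80 < 81 = 9^2.
Iterate m_{i+1} = d_i*a_i - m_i, d_{i+1} = (80 - m_{i+1}^2)/d_i, a_{i+1} = floor((a_0 + m_{i+1})/d_{i+1}):
  m_1 = 1*8 - 0 = 8, d_1 = (80 - 8^2)/1 = 16/1 = 16, a_1 = floor((8 + 8)/16) = 1.
  m_2 = 16*1 - 8 = 8, d_2 = (80 - 8^2)/16 = 16/16 = 1, a_2 = floor((8 + 8)/1) = 16.
  m_3 = 1*16 - 8 = 8, d_3 = (80 - 8^2)/1 = 16/1 = 16: (m_3, d_3) = (m_1, d_1) = (8, 16), so from here the quotients repeat a_1, a_2; the period length is 2.
So sqrt(80) = [8; (1, 16)] with period length k = 2.
k is even, so the fundamental solution of x^2 - 80y^2 = 1 is (p_{k-1}, q_{k-1}) = (p_1, q_1); compute convergents through index 1.
Convergents (p_i = a_i*p_{i-1} + p_{i-2}, q_i = a_i*q_{i-1} + q_{i-2} with p_{-2}=0, p_{-1}=1, q_{-2}=1, q_{-1}=0):
  i=0: a_0=8, p_0 = 8*1 + 0 = 8, q_0 = 8*0 + 1 = 1.
  i=1: a_1=1, p_1 = 1*8 + 1 = 9, q_1 = 1*1 + 0 = 1.
Check: 9^2 - 80*1^2 = 81 - 80 = 1, so (x, y) = (9, 1) solves the equation, and by the theorem it is the least positive solution.

(x, y) = (9, 1)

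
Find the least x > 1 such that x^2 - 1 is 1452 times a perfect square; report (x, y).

(x, y) = (262087, 6878)

First expand sqrt(1452) as a continued fraction. With x_i = (sqrt(1452) + m_i)/d_i and (m_0, d_0) = (0, 1): a_0 = floor(sqrt(1452)) = 38, since 38^2 = 1444 <= 1452 < 1521 = 39^2.
Iterate m_{i+1} = d_i*a_i - m_i, d_{i+1} = (1452 - m_{i+1}^2)/d_i, a_{i+1} = floor((a_0 + m_{i+1})/d_{i+1}):
  m_1 = 1*38 - 0 = 38, d_1 = (1452 - 38^2)/1 = 8/1 = 8, a_1 = floor((38 + 38)/8) = 9.
  m_2 = 8*9 - 38 = 34, d_2 = (1452 - 34^2)/8 = 296/8 = 37, a_2 = floor((38 + 34)/37) = 1.
  m_3 = 37*1 - 34 = 3, d_3 = (1452 - 3^2)/37 = 1443/37 = 39, a_3 = floor((38 + 3)/39) = 1.
  m_4 = 39*1 - 3 = 36, d_4 = (1452 - 36^2)/39 = 156/39 = 4, a_4 = floor((38 + 36)/4) = 18.
  m_5 = 4*18 - 36 = 36, d_5 = (1452 - 36^2)/4 = 156/4 = 39, a_5 = floor((38 + 36)/39) = 1.
  m_6 = 39*1 - 36 = 3, d_6 = (1452 - 3^2)/39 = 1443/39 = 37, a_6 = floor((38 + 3)/37) = 1.
  m_7 = 37*1 - 3 = 34, d_7 = (1452 - 34^2)/37 = 296/37 = 8, a_7 = floor((38 + 34)/8) = 9.
  m_8 = 8*9 - 34 = 38, d_8 = (1452 - 38^2)/8 = 8/8 = 1, a_8 = floor((38 + 38)/1) = 76.
  m_9 = 1*76 - 38 = 38, d_9 = (1452 - 38^2)/1 = 8/1 = 8: (m_9, d_9) = (m_1, d_1) = (38, 8), so from here the quotients repeat a_1, ..., a_8; the period length is 8.
So sqrt(1452) = [38; (9, 1, 1, 18, 1, 1, 9, 76)] with period length k = 8.
k is even, so the fundamental solution of x^2 - 1452y^2 = 1 is (p_{k-1}, q_{k-1}) = (p_7, q_7); compute convergents through index 7.
Convergents (p_i = a_i*p_{i-1} + p_{i-2}, q_i = a_i*q_{i-1} + q_{i-2} with p_{-2}=0, p_{-1}=1, q_{-2}=1, q_{-1}=0):
  i=0: a_0=38, p_0 = 38*1 + 0 = 38, q_0 = 38*0 + 1 = 1.
  i=1: a_1=9, p_1 = 9*38 + 1 = 343, q_1 = 9*1 + 0 = 9.
  i=2: a_2=1, p_2 = 1*343 + 38 = 381, q_2 = 1*9 + 1 = 10.
  i=3: a_3=1, p_3 = 1*381 + 343 = 724, q_3 = 1*10 + 9 = 19.
  i=4: a_4=18, p_4 = 18*724 + 381 = 13413, q_4 = 18*19 + 10 = 352.
  i=5: a_5=1, p_5 = 1*13413 + 724 = 14137, q_5 = 1*352 + 19 = 371.
  i=6: a_6=1, p_6 = 1*14137 + 13413 = 27550, q_6 = 1*371 + 352 = 723.
  i=7: a_7=9, p_7 = 9*27550 + 14137 = 262087, q_7 = 9*723 + 371 = 6878.
Check: 262087^2 - 1452*6878^2 = 68689595569 - 68689595568 = 1, so (x, y) = (262087, 6878) solves the equation, and by the theorem it is the least positive solution.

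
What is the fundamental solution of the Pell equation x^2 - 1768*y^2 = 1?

(x, y) = (883, 21)

First expand sqrt(1768) as a continued fraction. With x_i = (sqrt(1768) + m_i)/d_i and (m_0, d_0) = (0, 1): a_0 = floor(sqrt(1768)) = 42, since 42^2 = 1764 <= 1768 < 1849 = 43^2.
Iterate m_{i+1} = d_i*a_i - m_i, d_{i+1} = (1768 - m_{i+1}^2)/d_i, a_{i+1} = floor((a_0 + m_{i+1})/d_{i+1}):
  m_1 = 1*42 - 0 = 42, d_1 = (1768 - 42^2)/1 = 4/1 = 4, a_1 = floor((42 + 42)/4) = 21.
  m_2 = 4*21 - 42 = 42, d_2 = (1768 - 42^2)/4 = 4/4 = 1, a_2 = floor((42 + 42)/1) = 84.
  m_3 = 1*84 - 42 = 42, d_3 = (1768 - 42^2)/1 = 4/1 = 4: (m_3, d_3) = (m_1, d_1) = (42, 4), so from here the quotients repeat a_1, a_2; the period length is 2.
So sqrt(1768) = [42; (21, 84)] with period length k = 2.
k is even, so the fundamental solution of x^2 - 1768y^2 = 1 is (p_{k-1}, q_{k-1}) = (p_1, q_1); compute convergents through index 1.
Convergents (p_i = a_i*p_{i-1} + p_{i-2}, q_i = a_i*q_{i-1} + q_{i-2} with p_{-2}=0, p_{-1}=1, q_{-2}=1, q_{-1}=0):
  i=0: a_0=42, p_0 = 42*1 + 0 = 42, q_0 = 42*0 + 1 = 1.
  i=1: a_1=21, p_1 = 21*42 + 1 = 883, q_1 = 21*1 + 0 = 21.
Check: 883^2 - 1768*21^2 = 779689 - 779688 = 1, so (x, y) = (883, 21) solves the equation, and by the theorem it is the least positive solution.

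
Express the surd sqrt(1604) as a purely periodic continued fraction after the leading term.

Write x_i = (sqrt(1604) + m_i)/d_i with (m_0, d_0) = (0, 1). a_0 = floor(sqrt(1604)) = 40, since 40^2 = 1600 <= 1604 < 1681 = 41^2.
Iterate m_{i+1} = d_i*a_i - m_i, d_{i+1} = (1604 - m_{i+1}^2)/d_i, a_{i+1} = floor((a_0 + m_{i+1})/d_{i+1}):
  m_1 = 1*40 - 0 = 40, d_1 = (1604 - 40^2)/1 = 4/1 = 4, a_1 = floor((40 + 40)/4) = 20.
  m_2 = 4*20 - 40 = 40, d_2 = (1604 - 40^2)/4 = 4/4 = 1, a_2 = floor((40 + 40)/1) = 80.
  m_3 = 1*80 - 40 = 40, d_3 = (1604 - 40^2)/1 = 4/1 = 4: (m_3, d_3) = (m_1, d_1) = (40, 4), so from here the quotients repeat a_1, a_2; the period length is 2.
Hence the expansion of sqrt(1604) is a_0 = 40 followed by the repeating block 20, 80 (period 2).

[40; (20, 80)]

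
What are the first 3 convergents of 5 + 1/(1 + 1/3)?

Using the convergent recurrence p_i = a_i*p_{i-1} + p_{i-2}, q_i = a_i*q_{i-1} + q_{i-2} with p_{-2}=0, p_{-1}=1, q_{-2}=1, q_{-1}=0:
  i=0: a_0=5, p_0 = 5*1 + 0 = 5, q_0 = 5*0 + 1 = 1.
  i=1: a_1=1, p_1 = 1*5 + 1 = 6, q_1 = 1*1 + 0 = 1.
  i=2: a_2=3, p_2 = 3*6 + 5 = 23, q_2 = 3*1 + 1 = 4.

5/1, 6/1, 23/4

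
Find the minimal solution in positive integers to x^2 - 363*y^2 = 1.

First expand sqrt(363) as a continued fraction. With x_i = (sqrt(363) + m_i)/d_i and (m_0, d_0) = (0, 1): a_0 = floor(sqrt(363)) = 19, since 19^2 = 361 <= 363 < 400 = 20^2.
Iterate m_{i+1} = d_i*a_i - m_i, d_{i+1} = (363 - m_{i+1}^2)/d_i, a_{i+1} = floor((a_0 + m_{i+1})/d_{i+1}):
  m_1 = 1*19 - 0 = 19, d_1 = (363 - 19^2)/1 = 2/1 = 2, a_1 = floor((19 + 19)/2) = 19.
  m_2 = 2*19 - 19 = 19, d_2 = (363 - 19^2)/2 = 2/2 = 1, a_2 = floor((19 + 19)/1) = 38.
  m_3 = 1*38 - 19 = 19, d_3 = (363 - 19^2)/1 = 2/1 = 2: (m_3, d_3) = (m_1, d_1) = (19, 2), so from here the quotients repeat a_1, a_2; the period length is 2.
So sqrt(363) = [19; (19, 38)] with period length k = 2.
k is even, so the fundamental solution of x^2 - 363y^2 = 1 is (p_{k-1}, q_{k-1}) = (p_1, q_1); compute convergents through index 1.
Convergents (p_i = a_i*p_{i-1} + p_{i-2}, q_i = a_i*q_{i-1} + q_{i-2} with p_{-2}=0, p_{-1}=1, q_{-2}=1, q_{-1}=0):
  i=0: a_0=19, p_0 = 19*1 + 0 = 19, q_0 = 19*0 + 1 = 1.
  i=1: a_1=19, p_1 = 19*19 + 1 = 362, q_1 = 19*1 + 0 = 19.
Check: 362^2 - 363*19^2 = 131044 - 131043 = 1, so (x, y) = (362, 19) solves the equation, and by the theorem it is the least positive solution.

(x, y) = (362, 19)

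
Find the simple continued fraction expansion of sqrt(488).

Write x_i = (sqrt(488) + m_i)/d_i with (m_0, d_0) = (0, 1). a_0 = floor(sqrt(488)) = 22, since 22^2 = 484 <= 488 < 529 = 23^2.
Iterate m_{i+1} = d_i*a_i - m_i, d_{i+1} = (488 - m_{i+1}^2)/d_i, a_{i+1} = floor((a_0 + m_{i+1})/d_{i+1}):
  m_1 = 1*22 - 0 = 22, d_1 = (488 - 22^2)/1 = 4/1 = 4, a_1 = floor((22 + 22)/4) = 11.
  m_2 = 4*11 - 22 = 22, d_2 = (488 - 22^2)/4 = 4/4 = 1, a_2 = floor((22 + 22)/1) = 44.
  m_3 = 1*44 - 22 = 22, d_3 = (488 - 22^2)/1 = 4/1 = 4: (m_3, d_3) = (m_1, d_1) = (22, 4), so from here the quotients repeat a_1, a_2; the period length is 2.
Hence the expansion of sqrt(488) is a_0 = 22 followed by the repeating block 11, 44 (period 2).

[22; (11, 44)]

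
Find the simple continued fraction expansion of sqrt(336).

Write x_i = (sqrt(336) + m_i)/d_i with (m_0, d_0) = (0, 1). a_0 = floor(sqrt(336)) = 18, since 18^2 = 324 <= 336 < 361 = 19^2.
Iterate m_{i+1} = d_i*a_i - m_i, d_{i+1} = (336 - m_{i+1}^2)/d_i, a_{i+1} = floor((a_0 + m_{i+1})/d_{i+1}):
  m_1 = 1*18 - 0 = 18, d_1 = (336 - 18^2)/1 = 12/1 = 12, a_1 = floor((18 + 18)/12) = 3.
  m_2 = 12*3 - 18 = 18, d_2 = (336 - 18^2)/12 = 12/12 = 1, a_2 = floor((18 + 18)/1) = 36.
  m_3 = 1*36 - 18 = 18, d_3 = (336 - 18^2)/1 = 12/1 = 12: (m_3, d_3) = (m_1, d_1) = (18, 12), so from here the quotients repeat a_1, a_2; the period length is 2.
Hence the expansion of sqrt(336) is a_0 = 18 followed by the repeating block 3, 36 (period 2).

[18; (3, 36)]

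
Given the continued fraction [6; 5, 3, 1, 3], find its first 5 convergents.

Using the convergent recurrence p_i = a_i*p_{i-1} + p_{i-2}, q_i = a_i*q_{i-1} + q_{i-2} with p_{-2}=0, p_{-1}=1, q_{-2}=1, q_{-1}=0:
  i=0: a_0=6, p_0 = 6*1 + 0 = 6, q_0 = 6*0 + 1 = 1.
  i=1: a_1=5, p_1 = 5*6 + 1 = 31, q_1 = 5*1 + 0 = 5.
  i=2: a_2=3, p_2 = 3*31 + 6 = 99, q_2 = 3*5 + 1 = 16.
  i=3: a_3=1, p_3 = 1*99 + 31 = 130, q_3 = 1*16 + 5 = 21.
  i=4: a_4=3, p_4 = 3*130 + 99 = 489, q_4 = 3*21 + 16 = 79.

6/1, 31/5, 99/16, 130/21, 489/79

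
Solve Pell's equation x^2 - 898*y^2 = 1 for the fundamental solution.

First expand sqrt(898) as a continued fraction. With x_i = (sqrt(898) + m_i)/d_i and (m_0, d_0) = (0, 1): a_0 = floor(sqrt(898)) = 29, since 29^2 = 841 <= 898 < 900 = 30^2.
Iterate m_{i+1} = d_i*a_i - m_i, d_{i+1} = (898 - m_{i+1}^2)/d_i, a_{i+1} = floor((a_0 + m_{i+1})/d_{i+1}):
  m_1 = 1*29 - 0 = 29, d_1 = (898 - 29^2)/1 = 57/1 = 57, a_1 = floor((29 + 29)/57) = 1.
  m_2 = 57*1 - 29 = 28, d_2 = (898 - 28^2)/57 = 114/57 = 2, a_2 = floor((29 + 28)/2) = 28.
  m_3 = 2*28 - 28 = 28, d_3 = (898 - 28^2)/2 = 114/2 = 57, a_3 = floor((29 + 28)/57) = 1.
  m_4 = 57*1 - 28 = 29, d_4 = (898 - 29^2)/57 = 57/57 = 1, a_4 = floor((29 + 29)/1) = 58.
  m_5 = 1*58 - 29 = 29, d_5 = (898 - 29^2)/1 = 57/1 = 57: (m_5, d_5) = (m_1, d_1) = (29, 57), so from here the quotients repeat a_1, ..., a_4; the period length is 4.
So sqrt(898) = [29; (1, 28, 1, 58)] with period length k = 4.
k is even, so the fundamental solution of x^2 - 898y^2 = 1 is (p_{k-1}, q_{k-1}) = (p_3, q_3); compute convergents through index 3.
Convergents (p_i = a_i*p_{i-1} + p_{i-2}, q_i = a_i*q_{i-1} + q_{i-2} with p_{-2}=0, p_{-1}=1, q_{-2}=1, q_{-1}=0):
  i=0: a_0=29, p_0 = 29*1 + 0 = 29, q_0 = 29*0 + 1 = 1.
  i=1: a_1=1, p_1 = 1*29 + 1 = 30, q_1 = 1*1 + 0 = 1.
  i=2: a_2=28, p_2 = 28*30 + 29 = 869, q_2 = 28*1 + 1 = 29.
  i=3: a_3=1, p_3 = 1*869 + 30 = 899, q_3 = 1*29 + 1 = 30.
Check: 899^2 - 898*30^2 = 808201 - 808200 = 1, so (x, y) = (899, 30) solves the equation, and by the theorem it is the least positive solution.

(x, y) = (899, 30)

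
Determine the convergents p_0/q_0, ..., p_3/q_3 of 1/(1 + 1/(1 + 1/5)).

Using the convergent recurrence p_i = a_i*p_{i-1} + p_{i-2}, q_i = a_i*q_{i-1} + q_{i-2} with p_{-2}=0, p_{-1}=1, q_{-2}=1, q_{-1}=0:
  i=0: a_0=0, p_0 = 0*1 + 0 = 0, q_0 = 0*0 + 1 = 1.
  i=1: a_1=1, p_1 = 1*0 + 1 = 1, q_1 = 1*1 + 0 = 1.
  i=2: a_2=1, p_2 = 1*1 + 0 = 1, q_2 = 1*1 + 1 = 2.
  i=3: a_3=5, p_3 = 5*1 + 1 = 6, q_3 = 5*2 + 1 = 11.

0/1, 1/1, 1/2, 6/11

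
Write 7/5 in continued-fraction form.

Run the Euclidean algorithm on 7 and 5; the successive quotients are the partial quotients a_0, a_1, ... (each step inverts the fractional part left over by the previous one):
  7 = 1*5 + 2, so a_0 = 1.
  5 = 2*2 + 1, so a_1 = 2.
  2 = 2*1 + 0, so a_2 = 2.
The remainder reaches 0 after 3 divisions, so the expansion has 3 partial quotients, read off in order.

[1; 2, 2]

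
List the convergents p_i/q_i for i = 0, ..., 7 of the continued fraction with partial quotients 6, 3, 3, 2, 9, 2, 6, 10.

6/1, 19/3, 63/10, 145/23, 1368/217, 2881/457, 18654/2959, 189421/30047

Using the convergent recurrence p_i = a_i*p_{i-1} + p_{i-2}, q_i = a_i*q_{i-1} + q_{i-2} with p_{-2}=0, p_{-1}=1, q_{-2}=1, q_{-1}=0:
  i=0: a_0=6, p_0 = 6*1 + 0 = 6, q_0 = 6*0 + 1 = 1.
  i=1: a_1=3, p_1 = 3*6 + 1 = 19, q_1 = 3*1 + 0 = 3.
  i=2: a_2=3, p_2 = 3*19 + 6 = 63, q_2 = 3*3 + 1 = 10.
  i=3: a_3=2, p_3 = 2*63 + 19 = 145, q_3 = 2*10 + 3 = 23.
  i=4: a_4=9, p_4 = 9*145 + 63 = 1368, q_4 = 9*23 + 10 = 217.
  i=5: a_5=2, p_5 = 2*1368 + 145 = 2881, q_5 = 2*217 + 23 = 457.
  i=6: a_6=6, p_6 = 6*2881 + 1368 = 18654, q_6 = 6*457 + 217 = 2959.
  i=7: a_7=10, p_7 = 10*18654 + 2881 = 189421, q_7 = 10*2959 + 457 = 30047.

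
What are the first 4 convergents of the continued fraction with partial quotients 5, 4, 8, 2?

Using the convergent recurrence p_i = a_i*p_{i-1} + p_{i-2}, q_i = a_i*q_{i-1} + q_{i-2} with p_{-2}=0, p_{-1}=1, q_{-2}=1, q_{-1}=0:
  i=0: a_0=5, p_0 = 5*1 + 0 = 5, q_0 = 5*0 + 1 = 1.
  i=1: a_1=4, p_1 = 4*5 + 1 = 21, q_1 = 4*1 + 0 = 4.
  i=2: a_2=8, p_2 = 8*21 + 5 = 173, q_2 = 8*4 + 1 = 33.
  i=3: a_3=2, p_3 = 2*173 + 21 = 367, q_3 = 2*33 + 4 = 70.

5/1, 21/4, 173/33, 367/70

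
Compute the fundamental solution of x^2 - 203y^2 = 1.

(x, y) = (57, 4)

First expand sqrt(203) as a continued fraction. With x_i = (sqrt(203) + m_i)/d_i and (m_0, d_0) = (0, 1): a_0 = floor(sqrt(203)) = 14, since 14^2 = 196 <= 203 < 225 = 15^2.
Iterate m_{i+1} = d_i*a_i - m_i, d_{i+1} = (203 - m_{i+1}^2)/d_i, a_{i+1} = floor((a_0 + m_{i+1})/d_{i+1}):
  m_1 = 1*14 - 0 = 14, d_1 = (203 - 14^2)/1 = 7/1 = 7, a_1 = floor((14 + 14)/7) = 4.
  m_2 = 7*4 - 14 = 14, d_2 = (203 - 14^2)/7 = 7/7 = 1, a_2 = floor((14 + 14)/1) = 28.
  m_3 = 1*28 - 14 = 14, d_3 = (203 - 14^2)/1 = 7/1 = 7: (m_3, d_3) = (m_1, d_1) = (14, 7), so from here the quotients repeat a_1, a_2; the period length is 2.
So sqrt(203) = [14; (4, 28)] with period length k = 2.
k is even, so the fundamental solution of x^2 - 203y^2 = 1 is (p_{k-1}, q_{k-1}) = (p_1, q_1); compute convergents through index 1.
Convergents (p_i = a_i*p_{i-1} + p_{i-2}, q_i = a_i*q_{i-1} + q_{i-2} with p_{-2}=0, p_{-1}=1, q_{-2}=1, q_{-1}=0):
  i=0: a_0=14, p_0 = 14*1 + 0 = 14, q_0 = 14*0 + 1 = 1.
  i=1: a_1=4, p_1 = 4*14 + 1 = 57, q_1 = 4*1 + 0 = 4.
Check: 57^2 - 203*4^2 = 3249 - 3248 = 1, so (x, y) = (57, 4) solves the equation, and by the theorem it is the least positive solution.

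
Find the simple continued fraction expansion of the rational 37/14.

Run the Euclidean algorithm on 37 and 14; the successive quotients are the partial quotients a_0, a_1, ... (each step inverts the fractional part left over by the previous one):
  37 = 2*14 + 9, so a_0 = 2.
  14 = 1*9 + 5, so a_1 = 1.
  9 = 1*5 + 4, so a_2 = 1.
  5 = 1*4 + 1, so a_3 = 1.
  4 = 4*1 + 0, so a_4 = 4.
The remainder reaches 0 after 5 divisions, so the expansion has 5 partial quotients, read off in order.

[2; 1, 1, 1, 4]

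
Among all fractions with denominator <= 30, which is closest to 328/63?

151/29

Expand x = 328/63 as a continued fraction with the Euclidean algorithm:
  328 = 5*63 + 13, so a_0 = 5.
  63 = 4*13 + 11, so a_1 = 4.
  13 = 1*11 + 2, so a_2 = 1.
  11 = 5*2 + 1, so a_3 = 5.
  2 = 2*1 + 0, so a_4 = 2.
so x = [5; 4, 1, 5, 2].
Convergents (p_i = a_i*p_{i-1} + p_{i-2}, q_i = a_i*q_{i-1} + q_{i-2} with p_{-2}=0, p_{-1}=1, q_{-2}=1, q_{-1}=0), until the denominator exceeds 30:
  i=0: a_0=5, p_0 = 5*1 + 0 = 5, q_0 = 5*0 + 1 = 1.
  i=1: a_1=4, p_1 = 4*5 + 1 = 21, q_1 = 4*1 + 0 = 4.
  i=2: a_2=1, p_2 = 1*21 + 5 = 26, q_2 = 1*4 + 1 = 5.
  i=3: a_3=5, p_3 = 5*26 + 21 = 151, q_3 = 5*5 + 4 = 29.
  i=4: a_4=2, p_4 = 2*151 + 26 = 328, q_4 = 2*29 + 5 = 63.
q_4 = 63 > 30, so the last convergent with denominator <= 30 is p_3/q_3 = 151/29.
The closest fraction with denominator <= 30 is either p_3/q_3 or the intermediate fraction (k*p_3 + p_2)/(k*q_3 + q_2) with the largest k >= 1 whose denominator stays <= 30; these approach x as k grows, and every other convergent or intermediate fraction in range is farther away.
Largest k: floor((30 - q_2)/q_3) = floor((30 - 5)/29) = 0.
Since k = 0, no intermediate fraction beyond p_3/q_3 has denominator <= 30, so the convergent 151/29 is the closest (its error is |328*29 - 151*63|/(63*29) = 1/1827).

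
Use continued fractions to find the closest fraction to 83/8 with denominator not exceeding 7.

52/5

Expand x = 83/8 as a continued fraction with the Euclidean algorithm:
  83 = 10*8 + 3, so a_0 = 10.
  8 = 2*3 + 2, so a_1 = 2.
  3 = 1*2 + 1, so a_2 = 1.
  2 = 2*1 + 0, so a_3 = 2.
so x = [10; 2, 1, 2].
Convergents (p_i = a_i*p_{i-1} + p_{i-2}, q_i = a_i*q_{i-1} + q_{i-2} with p_{-2}=0, p_{-1}=1, q_{-2}=1, q_{-1}=0), until the denominator exceeds 7:
  i=0: a_0=10, p_0 = 10*1 + 0 = 10, q_0 = 10*0 + 1 = 1.
  i=1: a_1=2, p_1 = 2*10 + 1 = 21, q_1 = 2*1 + 0 = 2.
  i=2: a_2=1, p_2 = 1*21 + 10 = 31, q_2 = 1*2 + 1 = 3.
  i=3: a_3=2, p_3 = 2*31 + 21 = 83, q_3 = 2*3 + 2 = 8.
q_3 = 8 > 7, so the last convergent with denominator <= 7 is p_2/q_2 = 31/3.
The closest fraction with denominator <= 7 is either p_2/q_2 or the intermediate fraction (k*p_2 + p_1)/(k*q_2 + q_1) with the largest k >= 1 whose denominator stays <= 7; these approach x as k grows, and every other convergent or intermediate fraction in range is farther away.
Largest k: floor((7 - q_1)/q_2) = floor((7 - 2)/3) = 1.
That gives (1*31 + 21)/(1*3 + 2) = 52/5.
Compare the errors: |x - 31/3| = |83*3 - 31*8|/(8*3) = 1/24, and |x - 52/5| = |83*5 - 52*8|/(8*5) = 1/40.
Cross-multiplying, 1*24 = 24 < 40 = 1*40, so 1/40 is smaller: the intermediate fraction 52/5 is closer to x than 31/3.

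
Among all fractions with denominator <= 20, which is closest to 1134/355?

Expand x = 1134/355 as a continued fraction with the Euclidean algorithm:
  1134 = 3*355 + 69, so a_0 = 3.
  355 = 5*69 + 10, so a_1 = 5.
  69 = 6*10 + 9, so a_2 = 6.
  10 = 1*9 + 1, so a_3 = 1.
  9 = 9*1 + 0, so a_4 = 9.
so x = [3; 5, 6, 1, 9].
Convergents (p_i = a_i*p_{i-1} + p_{i-2}, q_i = a_i*q_{i-1} + q_{i-2} with p_{-2}=0, p_{-1}=1, q_{-2}=1, q_{-1}=0), until the denominator exceeds 20:
  i=0: a_0=3, p_0 = 3*1 + 0 = 3, q_0 = 3*0 + 1 = 1.
  i=1: a_1=5, p_1 = 5*3 + 1 = 16, q_1 = 5*1 + 0 = 5.
  i=2: a_2=6, p_2 = 6*16 + 3 = 99, q_2 = 6*5 + 1 = 31.
q_2 = 31 > 20, so the last convergent with denominator <= 20 is p_1/q_1 = 16/5.
The closest fraction with denominator <= 20 is either p_1/q_1 or the intermediate fraction (k*p_1 + p_0)/(k*q_1 + q_0) with the largest k >= 1 whose denominator stays <= 20; these approach x as k grows, and every other convergent or intermediate fraction in range is farther away.
Largest k: floor((20 - q_0)/q_1) = floor((20 - 1)/5) = 3.
That gives (3*16 + 3)/(3*5 + 1) = 51/16.
Compare the errors: |x - 16/5| = |1134*5 - 16*355|/(355*5) = 10/1775, and |x - 51/16| = |1134*16 - 51*355|/(355*16) = 39/5680.
Cross-multiplying, 10*5680 = 56800 < 69225 = 39*1775, so 10/1775 is smaller: the convergent 16/5 is closer to x than 51/16.

16/5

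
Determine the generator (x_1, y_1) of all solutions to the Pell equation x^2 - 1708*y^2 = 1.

First expand sqrt(1708) as a continued fraction. With x_i = (sqrt(1708) + m_i)/d_i and (m_0, d_0) = (0, 1): a_0 = floor(sqrt(1708)) = 41, since 41^2 = 1681 <= 1708 < 1764 = 42^2.
Iterate m_{i+1} = d_i*a_i - m_i, d_{i+1} = (1708 - m_{i+1}^2)/d_i, a_{i+1} = floor((a_0 + m_{i+1})/d_{i+1}):
  m_1 = 1*41 - 0 = 41, d_1 = (1708 - 41^2)/1 = 27/1 = 27, a_1 = floor((41 + 41)/27) = 3.
  m_2 = 27*3 - 41 = 40, d_2 = (1708 - 40^2)/27 = 108/27 = 4, a_2 = floor((41 + 40)/4) = 20.
  m_3 = 4*20 - 40 = 40, d_3 = (1708 - 40^2)/4 = 108/4 = 27, a_3 = floor((41 + 40)/27) = 3.
  m_4 = 27*3 - 40 = 41, d_4 = (1708 - 41^2)/27 = 27/27 = 1, a_4 = floor((41 + 41)/1) = 82.
  m_5 = 1*82 - 41 = 41, d_5 = (1708 - 41^2)/1 = 27/1 = 27: (m_5, d_5) = (m_1, d_1) = (41, 27), so from here the quotients repeat a_1, ..., a_4; the period length is 4.
So sqrt(1708) = [41; (3, 20, 3, 82)] with period length k = 4.
k is even, so the fundamental solution of x^2 - 1708y^2 = 1 is (p_{k-1}, q_{k-1}) = (p_3, q_3); compute convergents through index 3.
Convergents (p_i = a_i*p_{i-1} + p_{i-2}, q_i = a_i*q_{i-1} + q_{i-2} with p_{-2}=0, p_{-1}=1, q_{-2}=1, q_{-1}=0):
  i=0: a_0=41, p_0 = 41*1 + 0 = 41, q_0 = 41*0 + 1 = 1.
  i=1: a_1=3, p_1 = 3*41 + 1 = 124, q_1 = 3*1 + 0 = 3.
  i=2: a_2=20, p_2 = 20*124 + 41 = 2521, q_2 = 20*3 + 1 = 61.
  i=3: a_3=3, p_3 = 3*2521 + 124 = 7687, q_3 = 3*61 + 3 = 186.
Check: 7687^2 - 1708*186^2 = 59089969 - 59089968 = 1, so (x, y) = (7687, 186) solves the equation, and by the theorem it is the least positive solution.

(x, y) = (7687, 186)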